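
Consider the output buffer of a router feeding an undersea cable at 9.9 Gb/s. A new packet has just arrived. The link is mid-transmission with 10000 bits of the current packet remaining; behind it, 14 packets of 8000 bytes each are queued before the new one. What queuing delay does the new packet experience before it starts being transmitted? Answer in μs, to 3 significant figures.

Each queued packet: L/R = 64000/9900000000 = 6.46465 μs.
14 queued → 90.5051 μs.
Plus remaining 10000 bits of current packet: 1.0101 μs.
Queuing delay = 91.5 μs.

91.5 μs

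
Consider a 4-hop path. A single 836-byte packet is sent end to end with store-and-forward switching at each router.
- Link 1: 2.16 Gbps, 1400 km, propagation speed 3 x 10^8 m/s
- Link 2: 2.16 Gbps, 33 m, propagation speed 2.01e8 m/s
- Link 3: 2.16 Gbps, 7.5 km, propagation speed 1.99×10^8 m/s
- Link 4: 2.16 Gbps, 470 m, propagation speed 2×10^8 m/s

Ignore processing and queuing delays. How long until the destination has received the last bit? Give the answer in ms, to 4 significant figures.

4.719 ms

L = 836 × 8 = 6688 bits.
Transmission delay per hop = L/R = 6688/2160000000 = 0.0030963 ms; 4 hops → 0.0123852 ms.
Propagation delays (d/s per hop): 4.66667, 0.000164179, 0.0376884, 0.00235 ms; sum = 4.70687 ms.
End-to-end = 4.719 ms.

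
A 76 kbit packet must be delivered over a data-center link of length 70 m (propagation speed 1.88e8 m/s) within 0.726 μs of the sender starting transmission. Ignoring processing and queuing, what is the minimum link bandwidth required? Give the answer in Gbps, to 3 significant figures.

Propagation delay = 70 / 188000000 = 0.37234 μs.
Transmission budget = 0.726 − 0.37234 = 0.35366 μs.
R ≥ L / t_tx = 76000 bits / 3.5366e-07 s = 215 Gbps.

215 Gbps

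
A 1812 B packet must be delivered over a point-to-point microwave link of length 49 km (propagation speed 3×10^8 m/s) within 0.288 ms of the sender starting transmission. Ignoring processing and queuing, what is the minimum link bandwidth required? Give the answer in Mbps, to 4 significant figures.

L = 14496 bits.
Propagation delay = 49000 / 300000000 = 0.163333 ms.
Transmission budget = 0.288 − 0.163333 = 0.124667 ms.
R ≥ L / t_tx = 14496 bits / 0.000124667 s = 116.3 Mbps.

116.3 Mbps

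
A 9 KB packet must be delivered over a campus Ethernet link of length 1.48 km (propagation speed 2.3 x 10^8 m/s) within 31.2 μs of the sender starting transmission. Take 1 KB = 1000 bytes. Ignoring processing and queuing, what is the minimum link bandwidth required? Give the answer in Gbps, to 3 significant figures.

2.91 Gbps

L = 72000 bits.
Propagation delay = 1480 / 2.3e+08 = 6.43478 μs.
Transmission budget = 31.2 − 6.43478 = 24.7652 μs.
R ≥ L / t_tx = 72000 bits / 2.47652e-05 s = 2.91 Gbps.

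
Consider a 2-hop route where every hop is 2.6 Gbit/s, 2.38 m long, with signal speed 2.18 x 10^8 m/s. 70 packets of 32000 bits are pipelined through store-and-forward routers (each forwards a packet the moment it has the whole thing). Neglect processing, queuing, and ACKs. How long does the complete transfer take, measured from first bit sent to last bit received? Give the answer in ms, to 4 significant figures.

0.8739 ms

Per-hop transmission t_tx = L/R = 32000/2600000000 = 0.0123077 ms.
Per-hop propagation t_prop = 2.38/2.18e+08 = 1.09174e-05 ms.
Pipeline fill: first packet needs 2·t_tx to clear all hops; remaining 69 packets each add one t_tx.
Total = (2+70-1)·t_tx + 2·t_prop = 71·0.0123077 + 2·1.09174e-05 = 0.8739 ms.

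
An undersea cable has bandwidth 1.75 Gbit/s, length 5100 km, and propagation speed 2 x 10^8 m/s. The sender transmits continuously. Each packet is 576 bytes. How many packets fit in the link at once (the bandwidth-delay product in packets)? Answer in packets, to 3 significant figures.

Propagation delay = 5100000 / 200000000 = 0.0255 s.
BDP = R × t_prop = 1750000000 × 0.0255 = 44625000 bits.
In packets of 4608 bits: 9680 packets.

9680 packets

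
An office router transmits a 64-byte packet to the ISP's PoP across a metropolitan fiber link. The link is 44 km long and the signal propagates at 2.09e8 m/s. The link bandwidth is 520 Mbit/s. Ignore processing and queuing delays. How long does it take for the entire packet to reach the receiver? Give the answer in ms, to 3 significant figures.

L = 64 × 8 = 512 bits.
Transmission delay = L/R = 512 / 520000000 = 0.000984615 ms.
Propagation delay = d/s = 44000 m / 209000000 m/s = 0.210526 ms.
Total = 0.212 ms.

0.212 ms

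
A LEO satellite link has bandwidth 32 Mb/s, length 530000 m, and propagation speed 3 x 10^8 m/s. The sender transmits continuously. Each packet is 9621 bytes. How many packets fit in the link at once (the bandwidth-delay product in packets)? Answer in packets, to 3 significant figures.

Propagation delay = 530000 / 300000000 = 0.00176667 s.
BDP = R × t_prop = 32000000 × 0.00176667 = 56533.3 bits.
In packets of 76968 bits: 0.735 packets.

0.735 packets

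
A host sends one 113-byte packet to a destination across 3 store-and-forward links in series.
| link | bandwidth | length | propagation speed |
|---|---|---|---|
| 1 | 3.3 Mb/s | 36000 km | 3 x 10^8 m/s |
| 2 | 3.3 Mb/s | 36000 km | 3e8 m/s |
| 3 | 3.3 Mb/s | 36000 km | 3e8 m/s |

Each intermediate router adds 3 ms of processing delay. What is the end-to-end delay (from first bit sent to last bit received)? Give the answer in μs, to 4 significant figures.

L = 113 × 8 = 904 bits.
Transmission delay per hop = L/R = 904/3300000 = 273.939 μs; 3 hops → 821.818 μs.
Propagation delays (d/s per hop): 120000, 120000, 120000 μs; sum = 360000 μs.
Processing at 2 router(s): 2 × 3 ms = 6000 μs.
End-to-end = 366800 μs.

366800 μs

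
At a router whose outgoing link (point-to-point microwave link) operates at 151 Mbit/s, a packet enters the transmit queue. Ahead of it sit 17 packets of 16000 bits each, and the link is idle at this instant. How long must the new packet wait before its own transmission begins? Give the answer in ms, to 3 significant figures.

Each queued packet: L/R = 16000/151000000 = 0.10596 ms.
17 queued → 1.80132 ms.
Queuing delay = 1.80 ms.

1.80 ms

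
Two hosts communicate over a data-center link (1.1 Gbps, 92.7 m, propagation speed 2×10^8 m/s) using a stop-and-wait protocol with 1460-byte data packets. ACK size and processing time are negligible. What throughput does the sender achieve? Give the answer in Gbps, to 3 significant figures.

1.01 Gbps

t_tx = L/R = 11680/1100000000 = 1.06182e-05 s.
t_prop = 92.7/200000000 = 4.635e-07 s; RTT = 9.27e-07 s.
Cycle = t_tx + RTT = 1.15452e-05 s.
Throughput = L / cycle = 11680 / 1.15452e-05 = 1.01 Gbps.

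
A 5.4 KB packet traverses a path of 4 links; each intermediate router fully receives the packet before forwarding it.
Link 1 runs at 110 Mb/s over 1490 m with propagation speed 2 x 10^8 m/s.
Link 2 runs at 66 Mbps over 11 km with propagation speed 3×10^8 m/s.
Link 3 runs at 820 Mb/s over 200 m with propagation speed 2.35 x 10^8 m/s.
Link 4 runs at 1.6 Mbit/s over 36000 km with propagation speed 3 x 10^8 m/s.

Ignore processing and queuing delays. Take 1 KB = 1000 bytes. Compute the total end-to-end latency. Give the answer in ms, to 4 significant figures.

L = 43200 bits.
Transmission delays (L/R per hop): 0.392727, 0.654545, 0.0526829, 27 ms; sum = 28.1 ms.
Propagation delays (d/s per hop): 0.00745, 0.0366667, 0.000851064, 120 ms; sum = 120.045 ms.
End-to-end = 148.1 ms.

148.1 ms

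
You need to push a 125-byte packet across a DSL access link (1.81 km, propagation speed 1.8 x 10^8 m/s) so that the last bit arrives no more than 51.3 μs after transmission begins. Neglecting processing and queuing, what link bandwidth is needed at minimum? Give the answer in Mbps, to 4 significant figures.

L = 1000 bits.
Propagation delay = 1810 / 180000000 = 10.0556 μs.
Transmission budget = 51.3 − 10.0556 = 41.2444 μs.
R ≥ L / t_tx = 1000 bits / 4.12444e-05 s = 24.25 Mbps.

24.25 Mbps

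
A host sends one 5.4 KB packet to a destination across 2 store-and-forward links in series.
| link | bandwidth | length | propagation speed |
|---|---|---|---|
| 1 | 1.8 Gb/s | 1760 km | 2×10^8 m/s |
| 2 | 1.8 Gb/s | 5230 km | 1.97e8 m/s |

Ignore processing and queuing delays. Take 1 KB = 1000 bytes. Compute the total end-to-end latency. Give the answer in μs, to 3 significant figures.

L = 43200 bits.
Transmission delay per hop = L/R = 43200/1800000000 = 24 μs; 2 hops → 48 μs.
Propagation delays (d/s per hop): 8800, 26548.2 μs; sum = 35348.2 μs.
End-to-end = 35400 μs.

35400 μs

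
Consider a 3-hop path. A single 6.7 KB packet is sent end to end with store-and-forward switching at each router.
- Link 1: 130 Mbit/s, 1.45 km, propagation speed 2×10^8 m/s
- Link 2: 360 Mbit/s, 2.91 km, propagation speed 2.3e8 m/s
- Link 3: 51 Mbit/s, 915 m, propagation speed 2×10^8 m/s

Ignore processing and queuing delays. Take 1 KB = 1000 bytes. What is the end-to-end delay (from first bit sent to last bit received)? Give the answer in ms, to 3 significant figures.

L = 53600 bits.
Transmission delays (L/R per hop): 0.412308, 0.148889, 1.05098 ms; sum = 1.61218 ms.
Propagation delays (d/s per hop): 0.00725, 0.0126522, 0.004575 ms; sum = 0.0244772 ms.
End-to-end = 1.64 ms.

1.64 ms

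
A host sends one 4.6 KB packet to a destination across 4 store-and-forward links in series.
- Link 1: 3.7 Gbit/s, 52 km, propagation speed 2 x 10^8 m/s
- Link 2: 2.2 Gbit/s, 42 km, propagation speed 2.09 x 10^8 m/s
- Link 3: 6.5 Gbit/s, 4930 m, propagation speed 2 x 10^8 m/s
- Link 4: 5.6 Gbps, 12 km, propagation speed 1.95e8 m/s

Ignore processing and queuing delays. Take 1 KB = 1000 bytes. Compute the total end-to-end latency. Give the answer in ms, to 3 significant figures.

L = 36800 bits.
Transmission delays (L/R per hop): 0.00994595, 0.0167273, 0.00566154, 0.00657143 ms; sum = 0.0389062 ms.
Propagation delays (d/s per hop): 0.26, 0.200957, 0.02465, 0.0615385 ms; sum = 0.547145 ms.
End-to-end = 0.586 ms.

0.586 ms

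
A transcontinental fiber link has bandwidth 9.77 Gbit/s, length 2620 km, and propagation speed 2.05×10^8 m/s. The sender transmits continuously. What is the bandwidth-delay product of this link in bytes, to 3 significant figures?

15600000 bytes

Propagation delay = 2620000 / 2.05e+08 = 0.0127805 s.
BDP = R × t_prop = 9770000000 × 0.0127805 = 124865000 bits.
In bytes: 124865000/8 = 15600000 bytes.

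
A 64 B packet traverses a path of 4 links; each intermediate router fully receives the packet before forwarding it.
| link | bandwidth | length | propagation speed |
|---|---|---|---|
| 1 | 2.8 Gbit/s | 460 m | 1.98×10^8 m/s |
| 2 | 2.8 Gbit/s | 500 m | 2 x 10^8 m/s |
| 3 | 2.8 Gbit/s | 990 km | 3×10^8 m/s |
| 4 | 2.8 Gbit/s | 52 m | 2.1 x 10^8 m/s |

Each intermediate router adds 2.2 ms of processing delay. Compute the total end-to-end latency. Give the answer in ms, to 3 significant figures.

9.91 ms

L = 64 × 8 = 512 bits.
Transmission delay per hop = L/R = 512/2800000000 = 0.000182857 ms; 4 hops → 0.000731429 ms.
Propagation delays (d/s per hop): 0.00232323, 0.0025, 3.3, 0.000247619 ms; sum = 3.30507 ms.
Processing at 3 router(s): 3 × 2.2 ms = 6.6 ms.
End-to-end = 9.91 ms.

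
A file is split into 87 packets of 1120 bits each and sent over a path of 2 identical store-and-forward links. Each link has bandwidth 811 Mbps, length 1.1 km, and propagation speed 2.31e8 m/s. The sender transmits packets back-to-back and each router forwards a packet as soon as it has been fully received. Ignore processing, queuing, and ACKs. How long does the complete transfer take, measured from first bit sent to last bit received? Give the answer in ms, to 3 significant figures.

Per-hop transmission t_tx = L/R = 1120/811000000 = 0.00138101 ms.
Per-hop propagation t_prop = 1100/231000000 = 0.0047619 ms.
Pipeline fill: first packet needs 2·t_tx to clear all hops; remaining 86 packets each add one t_tx.
Total = (2+87-1)·t_tx + 2·t_prop = 88·0.00138101 + 2·0.0047619 = 0.131 ms.

0.131 ms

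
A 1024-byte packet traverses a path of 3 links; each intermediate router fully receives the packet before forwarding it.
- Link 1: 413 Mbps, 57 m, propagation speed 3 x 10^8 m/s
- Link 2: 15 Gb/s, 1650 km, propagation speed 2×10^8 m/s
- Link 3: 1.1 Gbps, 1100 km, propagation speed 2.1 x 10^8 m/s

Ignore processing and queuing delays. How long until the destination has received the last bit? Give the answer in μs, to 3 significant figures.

13500 μs

L = 1024 × 8 = 8192 bits.
Transmission delays (L/R per hop): 19.8354, 0.546133, 7.44727 μs; sum = 27.8288 μs.
Propagation delays (d/s per hop): 0.19, 8250, 5238.1 μs; sum = 13488.3 μs.
End-to-end = 13500 μs.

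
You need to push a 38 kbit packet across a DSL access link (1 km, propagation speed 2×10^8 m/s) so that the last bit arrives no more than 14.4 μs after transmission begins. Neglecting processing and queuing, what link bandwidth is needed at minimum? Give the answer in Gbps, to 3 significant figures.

4.04 Gbps

Propagation delay = 1000 / 200000000 = 5 μs.
Transmission budget = 14.4 − 5 = 9.4 μs.
R ≥ L / t_tx = 38000 bits / 9.4e-06 s = 4.04 Gbps.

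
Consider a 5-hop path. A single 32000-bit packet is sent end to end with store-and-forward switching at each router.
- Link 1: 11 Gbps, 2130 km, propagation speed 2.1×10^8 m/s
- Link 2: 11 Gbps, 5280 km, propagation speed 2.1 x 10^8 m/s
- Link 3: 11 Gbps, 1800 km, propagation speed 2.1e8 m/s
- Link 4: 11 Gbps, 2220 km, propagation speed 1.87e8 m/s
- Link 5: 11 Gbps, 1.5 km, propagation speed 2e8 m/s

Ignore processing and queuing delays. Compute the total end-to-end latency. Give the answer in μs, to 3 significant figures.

Transmission delay per hop = L/R = 32000/11000000000 = 2.90909 μs; 5 hops → 14.5455 μs.
Propagation delays (d/s per hop): 10142.9, 25142.9, 8571.43, 11871.7, 7.5 μs; sum = 55736.3 μs.
End-to-end = 55800 μs.

55800 μs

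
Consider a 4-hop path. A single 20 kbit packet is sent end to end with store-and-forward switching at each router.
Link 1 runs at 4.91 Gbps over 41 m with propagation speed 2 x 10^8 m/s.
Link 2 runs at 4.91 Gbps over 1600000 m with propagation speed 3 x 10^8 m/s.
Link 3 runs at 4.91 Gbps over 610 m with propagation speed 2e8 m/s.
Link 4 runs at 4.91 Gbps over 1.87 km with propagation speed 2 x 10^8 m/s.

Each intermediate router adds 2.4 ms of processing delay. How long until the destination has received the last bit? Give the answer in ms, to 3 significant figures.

12.6 ms

L = 20000 bits.
Transmission delay per hop = L/R = 20000/4910000000 = 0.00407332 ms; 4 hops → 0.0162933 ms.
Propagation delays (d/s per hop): 0.000205, 5.33333, 0.00305, 0.00935 ms; sum = 5.34594 ms.
Processing at 3 router(s): 3 × 2.4 ms = 7.2 ms.
End-to-end = 12.6 ms.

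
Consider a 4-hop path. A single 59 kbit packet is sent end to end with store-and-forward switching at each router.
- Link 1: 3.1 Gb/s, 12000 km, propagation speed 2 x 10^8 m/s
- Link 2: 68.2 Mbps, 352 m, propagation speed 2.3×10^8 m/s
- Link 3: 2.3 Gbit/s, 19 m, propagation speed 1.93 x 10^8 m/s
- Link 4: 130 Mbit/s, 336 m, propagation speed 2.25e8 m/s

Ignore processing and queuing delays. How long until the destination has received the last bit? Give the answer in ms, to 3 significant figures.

61.4 ms

L = 59000 bits.
Transmission delays (L/R per hop): 0.0190323, 0.865103, 0.0256522, 0.453846 ms; sum = 1.36363 ms.
Propagation delays (d/s per hop): 60, 0.00153043, 9.84456e-05, 0.00149333 ms; sum = 60.0031 ms.
End-to-end = 61.4 ms.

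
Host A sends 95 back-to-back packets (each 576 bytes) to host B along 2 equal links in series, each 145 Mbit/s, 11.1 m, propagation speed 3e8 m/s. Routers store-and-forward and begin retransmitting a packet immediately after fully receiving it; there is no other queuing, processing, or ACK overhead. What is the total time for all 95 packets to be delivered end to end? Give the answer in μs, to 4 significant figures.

3051 μs

Per-hop transmission t_tx = L/R = 4608/145000000 = 31.7793 μs.
Per-hop propagation t_prop = 11.1/300000000 = 0.037 μs.
Pipeline fill: first packet needs 2·t_tx to clear all hops; remaining 94 packets each add one t_tx.
Total = (2+95-1)·t_tx + 2·t_prop = 96·31.7793 + 2·0.037 = 3051 μs.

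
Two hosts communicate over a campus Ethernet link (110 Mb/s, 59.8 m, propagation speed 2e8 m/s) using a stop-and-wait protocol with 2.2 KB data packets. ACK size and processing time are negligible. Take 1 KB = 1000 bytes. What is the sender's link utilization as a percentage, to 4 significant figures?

t_tx = L/R = 17600/110000000 = 0.00016 s.
t_prop = 59.8/200000000 = 2.99e-07 s; RTT = 5.98e-07 s.
Cycle = t_tx + RTT = 0.000160598 s.
Utilization = t_tx / cycle = 0.00016/0.000160598 = 99.63 %.

99.63 %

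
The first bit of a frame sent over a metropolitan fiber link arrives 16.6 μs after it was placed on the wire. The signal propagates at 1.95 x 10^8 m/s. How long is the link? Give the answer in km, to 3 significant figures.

d = s × t_prop = 195000000 × 1.66e-05 = 3.24 km.

3.24 km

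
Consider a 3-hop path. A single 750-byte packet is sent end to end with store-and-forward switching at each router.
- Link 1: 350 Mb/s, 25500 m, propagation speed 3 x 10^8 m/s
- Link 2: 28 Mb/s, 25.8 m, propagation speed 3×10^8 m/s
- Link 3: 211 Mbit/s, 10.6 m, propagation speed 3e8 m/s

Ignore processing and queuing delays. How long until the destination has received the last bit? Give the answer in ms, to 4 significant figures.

0.3450 ms

L = 750 × 8 = 6000 bits.
Transmission delays (L/R per hop): 0.0171429, 0.214286, 0.028436 ms; sum = 0.259865 ms.
Propagation delays (d/s per hop): 0.085, 8.6e-05, 3.53333e-05 ms; sum = 0.0851213 ms.
End-to-end = 0.3450 ms.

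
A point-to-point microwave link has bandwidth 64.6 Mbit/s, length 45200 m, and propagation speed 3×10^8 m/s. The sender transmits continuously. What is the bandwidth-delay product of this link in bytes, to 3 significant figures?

Propagation delay = 45200 / 300000000 = 0.000150667 s.
BDP = R × t_prop = 6.46e+07 × 0.000150667 = 9733.07 bits.
In bytes: 9733.07/8 = 1220 bytes.

1220 bytes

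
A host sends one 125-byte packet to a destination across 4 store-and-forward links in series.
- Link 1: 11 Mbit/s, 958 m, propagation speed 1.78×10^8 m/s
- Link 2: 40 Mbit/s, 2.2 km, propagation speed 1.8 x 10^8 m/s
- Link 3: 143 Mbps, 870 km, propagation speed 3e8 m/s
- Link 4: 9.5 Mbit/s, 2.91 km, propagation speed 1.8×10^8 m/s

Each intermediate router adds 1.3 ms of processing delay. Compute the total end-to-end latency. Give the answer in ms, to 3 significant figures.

7.06 ms

L = 125 × 8 = 1000 bits.
Transmission delays (L/R per hop): 0.0909091, 0.025, 0.00699301, 0.105263 ms; sum = 0.228165 ms.
Propagation delays (d/s per hop): 0.00538202, 0.0122222, 2.9, 0.0161667 ms; sum = 2.93377 ms.
Processing at 3 router(s): 3 × 1.3 ms = 3.9 ms.
End-to-end = 7.06 ms.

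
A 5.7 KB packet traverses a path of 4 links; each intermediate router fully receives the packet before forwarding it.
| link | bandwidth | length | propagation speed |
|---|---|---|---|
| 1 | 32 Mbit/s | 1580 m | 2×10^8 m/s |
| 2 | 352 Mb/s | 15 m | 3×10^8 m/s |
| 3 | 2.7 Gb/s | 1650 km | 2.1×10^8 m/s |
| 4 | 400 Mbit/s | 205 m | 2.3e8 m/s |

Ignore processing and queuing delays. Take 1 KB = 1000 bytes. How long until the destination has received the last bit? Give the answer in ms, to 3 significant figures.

9.55 ms

L = 45600 bits.
Transmission delays (L/R per hop): 1.425, 0.129545, 0.0168889, 0.114 ms; sum = 1.68543 ms.
Propagation delays (d/s per hop): 0.0079, 5e-05, 7.85714, 0.000891304 ms; sum = 7.86598 ms.
End-to-end = 9.55 ms.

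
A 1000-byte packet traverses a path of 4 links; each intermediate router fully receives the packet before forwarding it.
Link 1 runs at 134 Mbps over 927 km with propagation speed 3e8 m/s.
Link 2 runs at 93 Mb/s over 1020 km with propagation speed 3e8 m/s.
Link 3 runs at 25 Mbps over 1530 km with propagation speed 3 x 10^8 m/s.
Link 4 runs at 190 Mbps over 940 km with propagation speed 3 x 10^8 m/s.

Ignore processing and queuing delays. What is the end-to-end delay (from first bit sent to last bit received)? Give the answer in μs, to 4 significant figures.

15230 μs

L = 1000 × 8 = 8000 bits.
Transmission delays (L/R per hop): 59.7015, 86.0215, 320, 42.1053 μs; sum = 507.828 μs.
Propagation delays (d/s per hop): 3090, 3400, 5100, 3133.33 μs; sum = 14723.3 μs.
End-to-end = 15230 μs.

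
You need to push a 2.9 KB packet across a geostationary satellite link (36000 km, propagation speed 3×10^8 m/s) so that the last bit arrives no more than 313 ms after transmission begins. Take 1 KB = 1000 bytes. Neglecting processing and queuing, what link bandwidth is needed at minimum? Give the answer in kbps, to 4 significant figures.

120.2 kbps

L = 23200 bits.
Propagation delay = 36000000 / 300000000 = 120 ms.
Transmission budget = 313 − 120 = 193 ms.
R ≥ L / t_tx = 23200 bits / 0.193 s = 120.2 kbps.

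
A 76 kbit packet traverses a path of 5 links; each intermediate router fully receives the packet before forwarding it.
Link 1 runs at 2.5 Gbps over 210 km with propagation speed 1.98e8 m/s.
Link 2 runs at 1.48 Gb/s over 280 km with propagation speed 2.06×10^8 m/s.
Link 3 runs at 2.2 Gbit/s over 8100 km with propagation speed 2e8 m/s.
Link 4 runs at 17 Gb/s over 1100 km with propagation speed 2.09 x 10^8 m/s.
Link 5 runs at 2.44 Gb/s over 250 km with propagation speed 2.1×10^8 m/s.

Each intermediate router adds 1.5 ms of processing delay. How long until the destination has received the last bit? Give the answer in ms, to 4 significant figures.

L = 76000 bits.
Transmission delays (L/R per hop): 0.0304, 0.0513514, 0.0345455, 0.00447059, 0.0311475 ms; sum = 0.151915 ms.
Propagation delays (d/s per hop): 1.06061, 1.35922, 40.5, 5.26316, 1.19048 ms; sum = 49.3735 ms.
Processing at 4 router(s): 4 × 1.5 ms = 6 ms.
End-to-end = 55.53 ms.

55.53 ms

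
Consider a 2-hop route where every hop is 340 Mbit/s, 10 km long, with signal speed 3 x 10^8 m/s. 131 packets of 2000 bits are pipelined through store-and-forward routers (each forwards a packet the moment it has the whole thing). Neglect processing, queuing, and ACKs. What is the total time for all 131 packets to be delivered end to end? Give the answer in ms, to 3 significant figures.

Per-hop transmission t_tx = L/R = 2000/340000000 = 0.00588235 ms.
Per-hop propagation t_prop = 10000/300000000 = 0.0333333 ms.
Pipeline fill: first packet needs 2·t_tx to clear all hops; remaining 130 packets each add one t_tx.
Total = (2+131-1)·t_tx + 2·t_prop = 132·0.00588235 + 2·0.0333333 = 0.843 ms.

0.843 ms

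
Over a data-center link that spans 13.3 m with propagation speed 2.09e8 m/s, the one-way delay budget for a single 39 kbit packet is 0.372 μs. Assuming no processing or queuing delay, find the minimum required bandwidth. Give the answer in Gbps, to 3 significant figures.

126 Gbps

Propagation delay = 13.3 / 209000000 = 0.0636364 μs.
Transmission budget = 0.372 − 0.0636364 = 0.308364 μs.
R ≥ L / t_tx = 39000 bits / 3.08364e-07 s = 126 Gbps.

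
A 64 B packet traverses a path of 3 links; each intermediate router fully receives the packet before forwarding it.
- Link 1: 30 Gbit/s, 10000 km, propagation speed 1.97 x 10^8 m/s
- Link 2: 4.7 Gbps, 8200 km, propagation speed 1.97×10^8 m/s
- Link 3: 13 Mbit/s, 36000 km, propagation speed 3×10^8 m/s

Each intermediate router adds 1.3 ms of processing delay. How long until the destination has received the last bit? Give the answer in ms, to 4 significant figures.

L = 64 × 8 = 512 bits.
Transmission delays (L/R per hop): 1.70667e-05, 0.000108936, 0.0393846 ms; sum = 0.0395106 ms.
Propagation delays (d/s per hop): 50.7614, 41.6244, 120 ms; sum = 212.386 ms.
Processing at 2 router(s): 2 × 1.3 ms = 2.6 ms.
End-to-end = 215.0 ms.

215.0 ms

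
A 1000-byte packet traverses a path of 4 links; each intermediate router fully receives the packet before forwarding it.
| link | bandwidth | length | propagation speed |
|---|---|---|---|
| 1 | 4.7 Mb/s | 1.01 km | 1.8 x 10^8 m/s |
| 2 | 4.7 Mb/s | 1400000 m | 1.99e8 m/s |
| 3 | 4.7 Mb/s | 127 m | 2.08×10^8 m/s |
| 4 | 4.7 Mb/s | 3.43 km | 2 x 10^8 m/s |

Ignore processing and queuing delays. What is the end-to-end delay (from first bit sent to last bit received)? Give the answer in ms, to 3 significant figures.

13.9 ms

L = 1000 × 8 = 8000 bits.
Transmission delay per hop = L/R = 8000/4700000 = 1.70213 ms; 4 hops → 6.80851 ms.
Propagation delays (d/s per hop): 0.00561111, 7.03518, 0.000610577, 0.01715 ms; sum = 7.05855 ms.
End-to-end = 13.9 ms.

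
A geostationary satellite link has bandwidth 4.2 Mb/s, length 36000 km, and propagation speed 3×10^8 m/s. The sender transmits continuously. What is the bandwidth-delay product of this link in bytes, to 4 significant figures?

63000 bytes

Propagation delay = 36000000 / 300000000 = 0.12 s.
BDP = R × t_prop = 4200000 × 0.12 = 504000 bits.
In bytes: 504000/8 = 63000 bytes.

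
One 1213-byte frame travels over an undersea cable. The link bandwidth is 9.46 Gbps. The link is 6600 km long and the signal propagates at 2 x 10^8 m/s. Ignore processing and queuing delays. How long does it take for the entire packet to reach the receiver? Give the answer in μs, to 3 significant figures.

33000 μs

L = 1213 × 8 = 9704 bits.
Transmission delay = L/R = 9704 / 9460000000 = 1.02579 μs.
Propagation delay = d/s = 6600000 m / 200000000 m/s = 33000 μs.
Total = 33000 μs.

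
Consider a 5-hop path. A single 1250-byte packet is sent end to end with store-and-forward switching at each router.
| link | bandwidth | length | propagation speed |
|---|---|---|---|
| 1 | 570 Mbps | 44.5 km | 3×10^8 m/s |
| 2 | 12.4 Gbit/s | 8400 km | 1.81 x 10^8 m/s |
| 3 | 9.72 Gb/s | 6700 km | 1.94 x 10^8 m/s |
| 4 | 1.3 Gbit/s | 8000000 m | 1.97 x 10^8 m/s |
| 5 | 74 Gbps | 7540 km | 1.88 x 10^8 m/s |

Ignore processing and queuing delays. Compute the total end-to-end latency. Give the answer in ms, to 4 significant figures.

L = 1250 × 8 = 10000 bits.
Transmission delays (L/R per hop): 0.0175439, 0.000806452, 0.00102881, 0.00769231, 0.000135135 ms; sum = 0.0272066 ms.
Propagation delays (d/s per hop): 0.148333, 46.4088, 34.5361, 40.6091, 40.1064 ms; sum = 161.809 ms.
End-to-end = 161.8 ms.

161.8 ms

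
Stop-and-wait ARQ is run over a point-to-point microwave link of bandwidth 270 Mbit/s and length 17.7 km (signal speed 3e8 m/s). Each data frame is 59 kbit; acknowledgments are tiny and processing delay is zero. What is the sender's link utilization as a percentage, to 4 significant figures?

64.94 %

t_tx = L/R = 59000/270000000 = 0.000218519 s.
t_prop = 17700/300000000 = 5.9e-05 s; RTT = 0.000118 s.
Cycle = t_tx + RTT = 0.000336519 s.
Utilization = t_tx / cycle = 0.000218519/0.000336519 = 64.94 %.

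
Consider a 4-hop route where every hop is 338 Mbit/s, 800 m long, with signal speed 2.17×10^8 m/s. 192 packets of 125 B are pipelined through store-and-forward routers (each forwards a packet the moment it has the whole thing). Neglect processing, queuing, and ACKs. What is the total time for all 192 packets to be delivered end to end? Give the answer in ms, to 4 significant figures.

Per-hop transmission t_tx = L/R = 1000/338000000 = 0.00295858 ms.
Per-hop propagation t_prop = 800/217000000 = 0.00368664 ms.
Pipeline fill: first packet needs 4·t_tx to clear all hops; remaining 191 packets each add one t_tx.
Total = (4+192-1)·t_tx + 4·t_prop = 195·0.00295858 + 4·0.00368664 = 0.5917 ms.

0.5917 ms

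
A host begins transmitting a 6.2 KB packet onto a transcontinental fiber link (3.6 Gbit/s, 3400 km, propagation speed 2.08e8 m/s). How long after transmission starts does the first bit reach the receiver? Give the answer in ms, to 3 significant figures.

16.3 ms

First bit experiences only propagation delay: d/s = 3400000/208000000 = 16.3 ms.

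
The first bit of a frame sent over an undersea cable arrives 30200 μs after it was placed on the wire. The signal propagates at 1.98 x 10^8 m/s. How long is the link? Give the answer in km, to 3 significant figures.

d = s × t_prop = 198000000 × 0.0302 = 5980 km.

5980 km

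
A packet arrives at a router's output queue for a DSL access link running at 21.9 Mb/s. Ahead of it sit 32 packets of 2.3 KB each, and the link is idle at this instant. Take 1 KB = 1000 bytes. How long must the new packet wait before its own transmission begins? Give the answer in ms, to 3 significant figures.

Each queued packet: L/R = 18400/21900000 = 0.840183 ms.
32 queued → 26.8858 ms.
Queuing delay = 26.9 ms.

26.9 ms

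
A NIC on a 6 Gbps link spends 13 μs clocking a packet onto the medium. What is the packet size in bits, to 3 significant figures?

L = R × t_tx = 6000000000 b/s × 1.3e-05 s = 78000 bits.

78000 bits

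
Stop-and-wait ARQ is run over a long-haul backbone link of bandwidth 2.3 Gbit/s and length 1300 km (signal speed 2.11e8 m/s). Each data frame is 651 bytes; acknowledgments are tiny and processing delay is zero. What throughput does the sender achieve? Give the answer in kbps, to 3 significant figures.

423 kbps

t_tx = L/R = 5208/2300000000 = 2.26435e-06 s.
t_prop = 1300000/211000000 = 0.00616114 s; RTT = 0.0123223 s.
Cycle = t_tx + RTT = 0.0123245 s.
Throughput = L / cycle = 5208 / 0.0123245 = 423 kbps.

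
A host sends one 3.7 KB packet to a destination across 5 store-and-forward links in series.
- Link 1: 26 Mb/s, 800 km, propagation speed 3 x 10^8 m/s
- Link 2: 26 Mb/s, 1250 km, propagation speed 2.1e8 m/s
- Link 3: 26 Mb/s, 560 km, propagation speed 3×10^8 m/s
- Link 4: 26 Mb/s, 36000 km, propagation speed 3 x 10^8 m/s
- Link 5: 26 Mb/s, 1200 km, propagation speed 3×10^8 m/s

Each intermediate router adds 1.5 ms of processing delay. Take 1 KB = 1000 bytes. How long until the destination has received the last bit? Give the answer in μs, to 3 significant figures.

L = 29600 bits.
Transmission delay per hop = L/R = 29600/26000000 = 1138.46 μs; 5 hops → 5692.31 μs.
Propagation delays (d/s per hop): 2666.67, 5952.38, 1866.67, 120000, 4000 μs; sum = 134486 μs.
Processing at 4 router(s): 4 × 1.5 ms = 6000 μs.
End-to-end = 146000 μs.

146000 μs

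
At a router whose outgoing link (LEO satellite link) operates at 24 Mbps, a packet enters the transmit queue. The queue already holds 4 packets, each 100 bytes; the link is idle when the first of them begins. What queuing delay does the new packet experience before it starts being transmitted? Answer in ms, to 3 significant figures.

0.133 ms

Each queued packet: L/R = 800/24000000 = 0.0333333 ms.
4 queued → 0.133333 ms.
Queuing delay = 0.133 ms.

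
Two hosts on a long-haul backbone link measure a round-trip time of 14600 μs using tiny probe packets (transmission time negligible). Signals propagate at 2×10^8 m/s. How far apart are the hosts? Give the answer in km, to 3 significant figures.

One-way propagation = RTT/2 = 7300 μs.
d = s × t = 200000000 × 0.0073 = 1460 km.

1460 km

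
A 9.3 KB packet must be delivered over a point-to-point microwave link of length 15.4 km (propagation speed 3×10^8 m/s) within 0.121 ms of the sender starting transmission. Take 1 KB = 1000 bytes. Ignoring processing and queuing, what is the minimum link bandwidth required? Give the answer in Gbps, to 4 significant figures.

1.068 Gbps

L = 74400 bits.
Propagation delay = 15400 / 300000000 = 0.0513333 ms.
Transmission budget = 0.121 − 0.0513333 = 0.0696667 ms.
R ≥ L / t_tx = 74400 bits / 6.96667e-05 s = 1.068 Gbps.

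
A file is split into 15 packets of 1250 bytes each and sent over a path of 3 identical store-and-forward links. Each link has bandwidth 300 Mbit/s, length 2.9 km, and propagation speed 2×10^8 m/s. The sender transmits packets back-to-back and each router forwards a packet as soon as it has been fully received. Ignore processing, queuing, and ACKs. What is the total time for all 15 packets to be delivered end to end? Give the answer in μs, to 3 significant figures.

Per-hop transmission t_tx = L/R = 10000/300000000 = 33.3333 μs.
Per-hop propagation t_prop = 2900/200000000 = 14.5 μs.
Pipeline fill: first packet needs 3·t_tx to clear all hops; remaining 14 packets each add one t_tx.
Total = (3+15-1)·t_tx + 3·t_prop = 17·33.3333 + 3·14.5 = 610 μs.

610 μs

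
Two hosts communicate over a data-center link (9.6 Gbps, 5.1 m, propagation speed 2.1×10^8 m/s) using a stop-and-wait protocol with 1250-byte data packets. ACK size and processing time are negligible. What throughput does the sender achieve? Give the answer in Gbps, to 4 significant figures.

t_tx = L/R = 10000/9600000000 = 1.04167e-06 s.
t_prop = 5.1/210000000 = 2.42857e-08 s; RTT = 4.85714e-08 s.
Cycle = t_tx + RTT = 1.09024e-06 s.
Throughput = L / cycle = 10000 / 1.09024e-06 = 9.172 Gbps.

9.172 Gbps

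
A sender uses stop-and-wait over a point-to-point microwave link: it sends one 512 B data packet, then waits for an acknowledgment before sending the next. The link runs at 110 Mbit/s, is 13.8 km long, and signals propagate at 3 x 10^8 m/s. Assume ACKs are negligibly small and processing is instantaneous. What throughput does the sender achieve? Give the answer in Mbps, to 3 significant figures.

31.7 Mbps

t_tx = L/R = 4096/110000000 = 3.72364e-05 s.
t_prop = 13800/300000000 = 4.6e-05 s; RTT = 9.2e-05 s.
Cycle = t_tx + RTT = 0.000129236 s.
Throughput = L / cycle = 4096 / 0.000129236 = 31.7 Mbps.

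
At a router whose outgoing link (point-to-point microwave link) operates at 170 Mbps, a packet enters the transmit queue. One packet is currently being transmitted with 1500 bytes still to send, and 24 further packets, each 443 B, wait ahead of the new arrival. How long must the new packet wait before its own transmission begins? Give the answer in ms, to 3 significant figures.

0.571 ms

Each queued packet: L/R = 3544/170000000 = 0.0208471 ms.
24 queued → 0.500329 ms.
Plus remaining 12000 bits of current packet: 0.0705882 ms.
Queuing delay = 0.571 ms.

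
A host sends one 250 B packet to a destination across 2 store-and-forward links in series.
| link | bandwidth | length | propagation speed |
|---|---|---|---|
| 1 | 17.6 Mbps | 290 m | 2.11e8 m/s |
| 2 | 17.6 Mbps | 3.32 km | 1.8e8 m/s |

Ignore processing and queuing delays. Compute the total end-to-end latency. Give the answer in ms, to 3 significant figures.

L = 250 × 8 = 2000 bits.
Transmission delay per hop = L/R = 2000/17600000 = 0.113636 ms; 2 hops → 0.227273 ms.
Propagation delays (d/s per hop): 0.00137441, 0.0184444 ms; sum = 0.0198189 ms.
End-to-end = 0.247 ms.

0.247 ms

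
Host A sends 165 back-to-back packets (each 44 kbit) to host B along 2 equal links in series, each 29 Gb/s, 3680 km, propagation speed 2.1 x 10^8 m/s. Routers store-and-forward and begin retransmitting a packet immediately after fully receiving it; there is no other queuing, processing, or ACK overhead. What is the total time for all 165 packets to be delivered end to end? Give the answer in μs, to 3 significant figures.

Per-hop transmission t_tx = L/R = 44000/29000000000 = 1.51724 μs.
Per-hop propagation t_prop = 3680000/210000000 = 17523.8 μs.
Pipeline fill: first packet needs 2·t_tx to clear all hops; remaining 164 packets each add one t_tx.
Total = (2+165-1)·t_tx + 2·t_prop = 166·1.51724 + 2·17523.8 = 35300 μs.

35300 μs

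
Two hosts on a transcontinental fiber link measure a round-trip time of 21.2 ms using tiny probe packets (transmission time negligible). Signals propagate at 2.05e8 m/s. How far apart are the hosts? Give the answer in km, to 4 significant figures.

2173 km

One-way propagation = RTT/2 = 10.6 ms.
d = s × t = 2.05e+08 × 0.0106 = 2173 km.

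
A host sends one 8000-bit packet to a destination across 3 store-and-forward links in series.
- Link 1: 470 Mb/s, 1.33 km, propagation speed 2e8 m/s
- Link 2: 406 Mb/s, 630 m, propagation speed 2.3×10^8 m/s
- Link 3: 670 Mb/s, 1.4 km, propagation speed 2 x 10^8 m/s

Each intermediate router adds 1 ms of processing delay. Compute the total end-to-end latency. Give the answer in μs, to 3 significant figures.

Transmission delays (L/R per hop): 17.0213, 19.7044, 11.9403 μs; sum = 48.666 μs.
Propagation delays (d/s per hop): 6.65, 2.73913, 7 μs; sum = 16.3891 μs.
Processing at 2 router(s): 2 × 1 ms = 2000 μs.
End-to-end = 2070 μs.

2070 μs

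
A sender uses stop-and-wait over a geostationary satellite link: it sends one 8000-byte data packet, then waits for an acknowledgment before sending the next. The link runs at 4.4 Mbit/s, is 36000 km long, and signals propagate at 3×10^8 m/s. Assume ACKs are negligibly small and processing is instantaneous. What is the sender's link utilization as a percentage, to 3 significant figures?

5.71 %

t_tx = L/R = 64000/4400000 = 0.0145455 s.
t_prop = 36000000/300000000 = 0.12 s; RTT = 0.24 s.
Cycle = t_tx + RTT = 0.254545 s.
Utilization = t_tx / cycle = 0.0145455/0.254545 = 5.71 %.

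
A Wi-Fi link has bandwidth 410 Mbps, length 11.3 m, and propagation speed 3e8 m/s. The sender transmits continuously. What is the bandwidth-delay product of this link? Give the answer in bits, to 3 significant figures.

Propagation delay = 11.3 / 300000000 = 3.76667e-08 s.
BDP = R × t_prop = 410000000 × 3.76667e-08 = 15.4433 bits.

15.4 bits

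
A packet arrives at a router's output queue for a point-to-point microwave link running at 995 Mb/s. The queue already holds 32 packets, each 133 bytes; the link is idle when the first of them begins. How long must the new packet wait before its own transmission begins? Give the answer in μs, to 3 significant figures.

Each queued packet: L/R = 1064/995000000 = 1.06935 μs.
32 queued → 34.2191 μs.
Queuing delay = 34.2 μs.

34.2 μs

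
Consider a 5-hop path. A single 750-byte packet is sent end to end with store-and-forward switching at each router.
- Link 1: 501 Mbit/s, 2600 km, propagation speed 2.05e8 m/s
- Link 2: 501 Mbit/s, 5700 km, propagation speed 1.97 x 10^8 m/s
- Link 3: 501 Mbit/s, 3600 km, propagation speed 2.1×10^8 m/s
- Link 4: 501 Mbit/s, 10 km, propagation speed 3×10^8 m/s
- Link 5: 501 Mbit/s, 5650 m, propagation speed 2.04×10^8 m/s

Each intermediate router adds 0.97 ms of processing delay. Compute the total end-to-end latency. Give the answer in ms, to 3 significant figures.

L = 750 × 8 = 6000 bits.
Transmission delay per hop = L/R = 6000/501000000 = 0.011976 ms; 5 hops → 0.0598802 ms.
Propagation delays (d/s per hop): 12.6829, 28.934, 17.1429, 0.0333333, 0.0276961 ms; sum = 58.8208 ms.
Processing at 4 router(s): 4 × 0.97 ms = 3.88 ms.
End-to-end = 62.8 ms.

62.8 ms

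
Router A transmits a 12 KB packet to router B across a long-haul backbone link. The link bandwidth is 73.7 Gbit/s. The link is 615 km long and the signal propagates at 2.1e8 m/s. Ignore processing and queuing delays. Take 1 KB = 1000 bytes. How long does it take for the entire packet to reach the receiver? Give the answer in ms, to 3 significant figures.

2.93 ms

L = 96000 bits.
Transmission delay = L/R = 96000 / 73700000000 = 0.00130258 ms.
Propagation delay = d/s = 615000 m / 210000000 m/s = 2.92857 ms.
Total = 2.93 ms.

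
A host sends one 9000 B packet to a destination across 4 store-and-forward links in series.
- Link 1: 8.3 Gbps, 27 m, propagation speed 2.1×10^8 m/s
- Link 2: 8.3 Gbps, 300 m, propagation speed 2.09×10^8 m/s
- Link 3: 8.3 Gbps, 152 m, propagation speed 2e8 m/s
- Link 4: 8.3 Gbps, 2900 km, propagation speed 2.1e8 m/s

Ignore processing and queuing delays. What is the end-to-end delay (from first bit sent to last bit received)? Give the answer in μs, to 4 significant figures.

13850 μs

L = 9000 × 8 = 72000 bits.
Transmission delay per hop = L/R = 72000/8.3e+09 = 8.6747 μs; 4 hops → 34.6988 μs.
Propagation delays (d/s per hop): 0.128571, 1.43541, 0.76, 13809.5 μs; sum = 13811.8 μs.
End-to-end = 13850 μs.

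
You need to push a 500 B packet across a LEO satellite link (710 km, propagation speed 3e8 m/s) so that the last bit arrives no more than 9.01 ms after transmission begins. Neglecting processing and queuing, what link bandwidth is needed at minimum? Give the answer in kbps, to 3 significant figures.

L = 4000 bits.
Propagation delay = 710000 / 300000000 = 2.36667 ms.
Transmission budget = 9.01 − 2.36667 = 6.64333 ms.
R ≥ L / t_tx = 4000 bits / 0.00664333 s = 602 kbps.

602 kbps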